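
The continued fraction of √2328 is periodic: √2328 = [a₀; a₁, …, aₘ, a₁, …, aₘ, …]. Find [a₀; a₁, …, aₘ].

a₀ = ⌊√2328⌋ = 48.
With m₀=0, d₀=1 and mₖ₊₁ = dₖaₖ − mₖ, dₖ₊₁ = (n − mₖ₊₁²)/dₖ, aₖ₊₁ = ⌊(a₀+mₖ₊₁)/dₖ₊₁⌋:
  k=1: m=48, d=24, a=4
  k=2: m=48, d=1, a=96
d=1 and a=2a₀=96 at k=2, so the next step gives (m, d) = (48, 24) again — its k=1 value — and the period has length 2.

[48; 4, 96]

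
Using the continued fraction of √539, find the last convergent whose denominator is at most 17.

√539 = [23; 4, 1, 1, 1, 1, 1, 4, 46, …] (period length 8).
Convergents:
  p_0/q_0 = 23/1
  p_1/q_1 = 93/4
  p_2/q_2 = 116/5
  p_3/q_3 = 209/9
  p_4/q_4 = 325/14
  p_5/q_5 = 534/23
q_4 = 14 ≤ 17 < 23 = q_5, so the answer is 325/14.

325/14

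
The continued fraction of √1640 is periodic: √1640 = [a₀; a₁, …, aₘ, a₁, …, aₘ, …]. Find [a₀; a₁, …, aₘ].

a₀ = ⌊√1640⌋ = 40.
With m₀=0, d₀=1 and mₖ₊₁ = dₖaₖ − mₖ, dₖ₊₁ = (n − mₖ₊₁²)/dₖ, aₖ₊₁ = ⌊(a₀+mₖ₊₁)/dₖ₊₁⌋:
  k=1: m=40, d=40, a=2
  k=2: m=40, d=1, a=80
d=1 and a=2a₀=80 at k=2, so the next step gives (m, d) = (40, 40) again — its k=1 value — and the period has length 2.

[40; 2, 80]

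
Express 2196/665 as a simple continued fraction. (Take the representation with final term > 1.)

[3; 3, 3, 4, 7, 2]

2196 = 3×665 + 201
665 = 3×201 + 62
201 = 3×62 + 15
62 = 4×15 + 2
15 = 7×2 + 1
2 = 2×1 + 0  (stop)
So 2196/665 = [3; 3, 3, 4, 7, 2].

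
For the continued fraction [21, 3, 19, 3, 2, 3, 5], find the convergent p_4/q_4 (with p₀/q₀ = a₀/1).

8787/412

Using pₖ = aₖpₖ₋₁ + pₖ₋₂, qₖ = aₖqₖ₋₁ + qₖ₋₂ (with p₋₁=1, p₋₂=0, q₋₁=0, q₋₂=1):
  k=0: a=21, p=21, q=1
  k=1: a=3, p=64, q=3
  k=2: a=19, p=1237, q=58
  k=3: a=3, p=3775, q=177
  k=4: a=2, p=8787, q=412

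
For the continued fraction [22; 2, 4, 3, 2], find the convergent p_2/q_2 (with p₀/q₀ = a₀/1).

202/9

Using pₖ = aₖpₖ₋₁ + pₖ₋₂, qₖ = aₖqₖ₋₁ + qₖ₋₂ (with p₋₁=1, p₋₂=0, q₋₁=0, q₋₂=1):
  k=0: a=22, p=22, q=1
  k=1: a=2, p=45, q=2
  k=2: a=4, p=202, q=9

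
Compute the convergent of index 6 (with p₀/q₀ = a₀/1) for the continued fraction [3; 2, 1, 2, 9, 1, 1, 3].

533/158

Using pₖ = aₖpₖ₋₁ + pₖ₋₂, qₖ = aₖqₖ₋₁ + qₖ₋₂ (with p₋₁=1, p₋₂=0, q₋₁=0, q₋₂=1):
  k=0: a=3, p=3, q=1
  k=1: a=2, p=7, q=2
  k=2: a=1, p=10, q=3
  k=3: a=2, p=27, q=8
  k=4: a=9, p=253, q=75
  k=5: a=1, p=280, q=83
  k=6: a=1, p=533, q=158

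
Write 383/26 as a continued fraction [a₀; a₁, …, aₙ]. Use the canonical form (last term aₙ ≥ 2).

[14; 1, 2, 1, 2, 2]

383 = 14×26 + 19
26 = 1×19 + 7
19 = 2×7 + 5
7 = 1×5 + 2
5 = 2×2 + 1
2 = 2×1 + 0  (stop)
So 383/26 = [14; 1, 2, 1, 2, 2].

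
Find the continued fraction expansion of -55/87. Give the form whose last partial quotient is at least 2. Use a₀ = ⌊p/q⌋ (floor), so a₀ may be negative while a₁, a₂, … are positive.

-55 = -1*87 + 32
87 = 2*32 + 23
32 = 1*23 + 9
23 = 2*9 + 5
9 = 1*5 + 4
5 = 1*4 + 1
4 = 4*1 + 0  (stop)
So -55/87 = [-1; 2, 1, 2, 1, 1, 4].

[-1; 2, 1, 2, 1, 1, 4]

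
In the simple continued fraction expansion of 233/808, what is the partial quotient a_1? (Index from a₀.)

3

233 = 0·808 + 233   →  a_0 = 0
808 = 3·233 + 109   →  a_1 = 3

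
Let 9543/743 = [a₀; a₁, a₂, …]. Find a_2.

9543 = 12·743 + 627   →  a_0 = 12
743 = 1·627 + 116   →  a_1 = 1
627 = 5·116 + 47   →  a_2 = 5

5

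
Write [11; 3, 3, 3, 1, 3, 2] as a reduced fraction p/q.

4148/367

Fold from the inside: start with 2/1.
  3 + 1/2 = 7/2
  1 + 2/7 = 9/7
  3 + 7/9 = 34/9
  3 + 9/34 = 111/34
  3 + 34/111 = 367/111
  11 + 111/367 = 4148/367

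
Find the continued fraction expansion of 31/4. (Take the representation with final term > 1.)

[7; 1, 3]

31 = 7*4 + 3
4 = 1*3 + 1
3 = 3*1 + 0  (stop)
So 31/4 = [7; 1, 3].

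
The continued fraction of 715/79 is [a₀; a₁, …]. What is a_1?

715 = 9·79 + 4   →  a_0 = 9
79 = 19·4 + 3   →  a_1 = 19

19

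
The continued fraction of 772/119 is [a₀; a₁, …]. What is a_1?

2

772 = 6·119 + 58   →  a_0 = 6
119 = 2·58 + 3   →  a_1 = 2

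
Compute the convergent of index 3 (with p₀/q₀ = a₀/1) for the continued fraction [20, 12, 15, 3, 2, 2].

Using pₖ = aₖpₖ₋₁ + pₖ₋₂, qₖ = aₖqₖ₋₁ + qₖ₋₂ (with p₋₁=1, p₋₂=0, q₋₁=0, q₋₂=1):
  k=0: a=20, p=20, q=1
  k=1: a=12, p=241, q=12
  k=2: a=15, p=3635, q=181
  k=3: a=3, p=11146, q=555

11146/555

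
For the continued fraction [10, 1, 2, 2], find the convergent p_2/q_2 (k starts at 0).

Using pₖ = aₖpₖ₋₁ + pₖ₋₂, qₖ = aₖqₖ₋₁ + qₖ₋₂ (with p₋₁=1, p₋₂=0, q₋₁=0, q₋₂=1):
  k=0: a=10, p=10, q=1
  k=1: a=1, p=11, q=1
  k=2: a=2, p=32, q=3

32/3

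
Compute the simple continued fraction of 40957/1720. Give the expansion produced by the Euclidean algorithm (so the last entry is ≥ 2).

[23; 1, 4, 3, 13, 8]

40957 = 23×1720 + 1397
1720 = 1×1397 + 323
1397 = 4×323 + 105
323 = 3×105 + 8
105 = 13×8 + 1
8 = 8×1 + 0  (stop)
So 40957/1720 = [23; 1, 4, 3, 13, 8].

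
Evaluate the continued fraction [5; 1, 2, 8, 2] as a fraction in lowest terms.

301/53

Using pₖ = aₖpₖ₋₁ + pₖ₋₂ and qₖ = aₖqₖ₋₁ + qₖ₋₂:
  k=0: a=5, p=5, q=1
  k=1: a=1, p=6, q=1
  k=2: a=2, p=17, q=3
  k=3: a=8, p=142, q=25
  k=4: a=2, p=301, q=53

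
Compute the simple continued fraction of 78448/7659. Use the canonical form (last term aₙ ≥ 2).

78448 = 10·7659 + 1858
7659 = 4·1858 + 227
1858 = 8·227 + 42
227 = 5·42 + 17
42 = 2·17 + 8
17 = 2·8 + 1
8 = 8·1 + 0  (stop)
So 78448/7659 = [10; 4, 8, 5, 2, 2, 8].

[10; 4, 8, 5, 2, 2, 8]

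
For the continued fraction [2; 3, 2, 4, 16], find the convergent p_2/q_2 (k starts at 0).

Using pₖ = aₖpₖ₋₁ + pₖ₋₂, qₖ = aₖqₖ₋₁ + qₖ₋₂ (with p₋₁=1, p₋₂=0, q₋₁=0, q₋₂=1):
  k=0: a=2, p=2, q=1
  k=1: a=3, p=7, q=3
  k=2: a=2, p=16, q=7

16/7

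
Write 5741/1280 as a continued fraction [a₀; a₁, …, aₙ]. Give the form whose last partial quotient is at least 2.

5741 = 4*1280 + 621
1280 = 2*621 + 38
621 = 16*38 + 13
38 = 2*13 + 12
13 = 1*12 + 1
12 = 12*1 + 0  (stop)
So 5741/1280 = [4; 2, 16, 2, 1, 12].

[4; 2, 16, 2, 1, 12]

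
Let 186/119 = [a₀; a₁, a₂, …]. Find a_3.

186 = 1·119 + 67   →  a_0 = 1
119 = 1·67 + 52   →  a_1 = 1
67 = 1·52 + 15   →  a_2 = 1
52 = 3·15 + 7   →  a_3 = 3

3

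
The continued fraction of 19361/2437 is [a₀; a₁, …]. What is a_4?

3

19361 = 7·2437 + 2302   →  a_0 = 7
2437 = 1·2302 + 135   →  a_1 = 1
2302 = 17·135 + 7   →  a_2 = 17
135 = 19·7 + 2   →  a_3 = 19
7 = 3·2 + 1   →  a_4 = 3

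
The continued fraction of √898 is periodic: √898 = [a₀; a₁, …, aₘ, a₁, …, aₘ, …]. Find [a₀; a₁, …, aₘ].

[29; 1, 28, 1, 58]

a₀ = ⌊√898⌋ = 29.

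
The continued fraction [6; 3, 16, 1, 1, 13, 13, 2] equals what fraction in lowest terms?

234450/37057

Using pₖ = aₖpₖ₋₁ + pₖ₋₂ and qₖ = aₖqₖ₋₁ + qₖ₋₂:
  k=0: a=6, p=6, q=1
  k=1: a=3, p=19, q=3
  k=2: a=16, p=310, q=49
  k=3: a=1, p=329, q=52
  k=4: a=1, p=639, q=101
  k=5: a=13, p=8636, q=1365
  k=6: a=13, p=112907, q=17846
  k=7: a=2, p=234450, q=37057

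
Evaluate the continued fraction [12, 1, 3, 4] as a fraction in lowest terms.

Fold from the inside: start with 4/1.
  3 + 1/4 = 13/4
  1 + 4/13 = 17/13
  12 + 13/17 = 217/17

217/17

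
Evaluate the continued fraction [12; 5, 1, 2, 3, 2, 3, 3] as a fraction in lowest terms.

18032/1481

Fold from the inside: start with 3/1.
  3 + 1/3 = 10/3
  2 + 3/10 = 23/10
  3 + 10/23 = 79/23
  2 + 23/79 = 181/79
  1 + 79/181 = 260/181
  5 + 181/260 = 1481/260
  12 + 260/1481 = 18032/1481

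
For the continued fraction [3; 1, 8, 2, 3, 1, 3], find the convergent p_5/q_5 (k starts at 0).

Using pₖ = aₖpₖ₋₁ + pₖ₋₂, qₖ = aₖqₖ₋₁ + qₖ₋₂ (with p₋₁=1, p₋₂=0, q₋₁=0, q₋₂=1):
  k=0: a=3, p=3, q=1
  k=1: a=1, p=4, q=1
  k=2: a=8, p=35, q=9
  k=3: a=2, p=74, q=19
  k=4: a=3, p=257, q=66
  k=5: a=1, p=331, q=85

331/85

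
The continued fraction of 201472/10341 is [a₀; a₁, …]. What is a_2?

14

201472 = 19·10341 + 4993   →  a_0 = 19
10341 = 2·4993 + 355   →  a_1 = 2
4993 = 14·355 + 23   →  a_2 = 14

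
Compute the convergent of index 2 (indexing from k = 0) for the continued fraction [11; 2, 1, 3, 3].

34/3

Using pₖ = aₖpₖ₋₁ + pₖ₋₂, qₖ = aₖqₖ₋₁ + qₖ₋₂ (with p₋₁=1, p₋₂=0, q₋₁=0, q₋₂=1):
  k=0: a=11, p=11, q=1
  k=1: a=2, p=23, q=2
  k=2: a=1, p=34, q=3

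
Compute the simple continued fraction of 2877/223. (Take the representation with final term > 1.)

[12; 1, 9, 7, 3]

2877 = 12*223 + 201
223 = 1*201 + 22
201 = 9*22 + 3
22 = 7*3 + 1
3 = 3*1 + 0  (stop)
So 2877/223 = [12; 1, 9, 7, 3].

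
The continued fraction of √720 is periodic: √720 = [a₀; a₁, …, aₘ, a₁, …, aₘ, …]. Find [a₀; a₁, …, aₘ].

[26; 1, 4, 1, 52]

a₀ = ⌊√720⌋ = 26.
With m₀=0, d₀=1 and mₖ₊₁ = dₖaₖ − mₖ, dₖ₊₁ = (n − mₖ₊₁²)/dₖ, aₖ₊₁ = ⌊(a₀+mₖ₊₁)/dₖ₊₁⌋:
  k=1: m=26, d=44, a=1
  k=2: m=18, d=9, a=4
  k=3: m=18, d=44, a=1
  k=4: m=26, d=1, a=52
d=1 and a=2a₀=52 at k=4, so the next step gives (m, d) = (26, 44) again — its k=1 value — and the period has length 4.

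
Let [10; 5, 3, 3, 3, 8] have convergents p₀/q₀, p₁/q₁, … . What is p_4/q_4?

1783/175

Using pₖ = aₖpₖ₋₁ + pₖ₋₂, qₖ = aₖqₖ₋₁ + qₖ₋₂ (with p₋₁=1, p₋₂=0, q₋₁=0, q₋₂=1):
  k=0: a=10, p=10, q=1
  k=1: a=5, p=51, q=5
  k=2: a=3, p=163, q=16
  k=3: a=3, p=540, q=53
  k=4: a=3, p=1783, q=175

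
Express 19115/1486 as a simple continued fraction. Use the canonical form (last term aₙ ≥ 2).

19115 = 12×1486 + 1283
1486 = 1×1283 + 203
1283 = 6×203 + 65
203 = 3×65 + 8
65 = 8×8 + 1
8 = 8×1 + 0  (stop)
So 19115/1486 = [12; 1, 6, 3, 8, 8].

[12; 1, 6, 3, 8, 8]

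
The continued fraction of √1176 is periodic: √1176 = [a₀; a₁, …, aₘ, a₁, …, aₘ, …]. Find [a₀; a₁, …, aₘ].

a₀ = ⌊√1176⌋ = 34.
With m₀=0, d₀=1 and mₖ₊₁ = dₖaₖ − mₖ, dₖ₊₁ = (n − mₖ₊₁²)/dₖ, aₖ₊₁ = ⌊(a₀+mₖ₊₁)/dₖ₊₁⌋:
  k=1: m=34, d=20, a=3
  k=2: m=26, d=25, a=2
  k=3: m=24, d=24, a=2
  k=4: m=24, d=25, a=2
  k=5: m=26, d=20, a=3
  k=6: m=34, d=1, a=68
d=1 and a=2a₀=68 at k=6, so the next step gives (m, d) = (34, 20) again — its k=1 value — and the period has length 6.

[34; 3, 2, 2, 2, 3, 68]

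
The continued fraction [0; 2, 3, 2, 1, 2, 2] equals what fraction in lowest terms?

Using pₖ = aₖpₖ₋₁ + pₖ₋₂ and qₖ = aₖqₖ₋₁ + qₖ₋₂:
  k=0: a=0, p=0, q=1
  k=1: a=2, p=1, q=2
  k=2: a=3, p=3, q=7
  k=3: a=2, p=7, q=16
  k=4: a=1, p=10, q=23
  k=5: a=2, p=27, q=62
  k=6: a=2, p=64, q=147

64/147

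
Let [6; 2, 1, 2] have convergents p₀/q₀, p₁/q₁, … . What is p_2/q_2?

19/3

Using pₖ = aₖpₖ₋₁ + pₖ₋₂, qₖ = aₖqₖ₋₁ + qₖ₋₂ (with p₋₁=1, p₋₂=0, q₋₁=0, q₋₂=1):
  k=0: a=6, p=6, q=1
  k=1: a=2, p=13, q=2
  k=2: a=1, p=19, q=3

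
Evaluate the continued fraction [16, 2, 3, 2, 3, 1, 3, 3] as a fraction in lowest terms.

Fold from the inside: start with 3/1.
  3 + 1/3 = 10/3
  1 + 3/10 = 13/10
  3 + 10/13 = 49/13
  2 + 13/49 = 111/49
  3 + 49/111 = 382/111
  2 + 111/382 = 875/382
  16 + 382/875 = 14382/875

14382/875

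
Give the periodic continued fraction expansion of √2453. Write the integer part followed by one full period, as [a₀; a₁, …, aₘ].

a₀ = ⌊√2453⌋ = 49.
With m₀=0, d₀=1 and mₖ₊₁ = dₖaₖ − mₖ, dₖ₊₁ = (n − mₖ₊₁²)/dₖ, aₖ₊₁ = ⌊(a₀+mₖ₊₁)/dₖ₊₁⌋:
  k=1: m=49, d=52, a=1
  k=2: m=3, d=47, a=1
  k=3: m=44, d=11, a=8
  k=4: m=44, d=47, a=1
  k=5: m=3, d=52, a=1
  k=6: m=49, d=1, a=98
d=1 and a=2a₀=98 at k=6, so the next step gives (m, d) = (49, 52) again — its k=1 value — and the period has length 6.

[49; 1, 1, 8, 1, 1, 98]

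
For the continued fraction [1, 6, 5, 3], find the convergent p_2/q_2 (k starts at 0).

Using pₖ = aₖpₖ₋₁ + pₖ₋₂, qₖ = aₖqₖ₋₁ + qₖ₋₂ (with p₋₁=1, p₋₂=0, q₋₁=0, q₋₂=1):
  k=0: a=1, p=1, q=1
  k=1: a=6, p=7, q=6
  k=2: a=5, p=36, q=31

36/31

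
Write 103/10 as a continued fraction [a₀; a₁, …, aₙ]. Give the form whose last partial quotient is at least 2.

103 = 10×10 + 3
10 = 3×3 + 1
3 = 3×1 + 0  (stop)
So 103/10 = [10; 3, 3].

[10; 3, 3]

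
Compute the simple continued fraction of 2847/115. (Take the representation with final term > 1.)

[24; 1, 3, 9, 3]

2847 = 24*115 + 87
115 = 1*87 + 28
87 = 3*28 + 3
28 = 9*3 + 1
3 = 3*1 + 0  (stop)
So 2847/115 = [24; 1, 3, 9, 3].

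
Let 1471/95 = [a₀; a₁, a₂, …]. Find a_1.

2

1471 = 15·95 + 46   →  a_0 = 15
95 = 2·46 + 3   →  a_1 = 2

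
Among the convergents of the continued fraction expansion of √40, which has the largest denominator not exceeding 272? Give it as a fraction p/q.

√40 = [6; 3, 12, …] (period length 2).
Convergents:
  p_0/q_0 = 6/1
  p_1/q_1 = 19/3
  p_2/q_2 = 234/37
  p_3/q_3 = 721/114
  p_4/q_4 = 8886/1405
q_3 = 114 ≤ 272 < 1405 = q_4, so the answer is 721/114.

721/114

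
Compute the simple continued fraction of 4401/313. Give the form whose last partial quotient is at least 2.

4401 = 14·313 + 19
313 = 16·19 + 9
19 = 2·9 + 1
9 = 9·1 + 0  (stop)
So 4401/313 = [14; 16, 2, 9].

[14; 16, 2, 9]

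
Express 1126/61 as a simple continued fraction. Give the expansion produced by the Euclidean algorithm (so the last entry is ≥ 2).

[18; 2, 5, 1, 1, 2]

1126 = 18·61 + 28
61 = 2·28 + 5
28 = 5·5 + 3
5 = 1·3 + 2
3 = 1·2 + 1
2 = 2·1 + 0  (stop)
So 1126/61 = [18; 2, 5, 1, 1, 2].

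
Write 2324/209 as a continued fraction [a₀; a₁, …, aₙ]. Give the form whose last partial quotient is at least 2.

2324 = 11·209 + 25
209 = 8·25 + 9
25 = 2·9 + 7
9 = 1·7 + 2
7 = 3·2 + 1
2 = 2·1 + 0  (stop)
So 2324/209 = [11; 8, 2, 1, 3, 2].

[11; 8, 2, 1, 3, 2]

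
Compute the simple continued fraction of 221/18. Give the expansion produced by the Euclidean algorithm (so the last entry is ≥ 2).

221 = 12*18 + 5
18 = 3*5 + 3
5 = 1*3 + 2
3 = 1*2 + 1
2 = 2*1 + 0  (stop)
So 221/18 = [12; 3, 1, 1, 2].

[12; 3, 1, 1, 2]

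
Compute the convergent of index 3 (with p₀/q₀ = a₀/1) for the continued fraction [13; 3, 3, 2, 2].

306/23

Using pₖ = aₖpₖ₋₁ + pₖ₋₂, qₖ = aₖqₖ₋₁ + qₖ₋₂ (with p₋₁=1, p₋₂=0, q₋₁=0, q₋₂=1):
  k=0: a=13, p=13, q=1
  k=1: a=3, p=40, q=3
  k=2: a=3, p=133, q=10
  k=3: a=2, p=306, q=23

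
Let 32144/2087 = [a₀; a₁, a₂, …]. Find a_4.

32144 = 15·2087 + 839   →  a_0 = 15
2087 = 2·839 + 409   →  a_1 = 2
839 = 2·409 + 21   →  a_2 = 2
409 = 19·21 + 10   →  a_3 = 19
21 = 2·10 + 1   →  a_4 = 2

2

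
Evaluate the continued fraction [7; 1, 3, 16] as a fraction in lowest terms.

504/65

Using pₖ = aₖpₖ₋₁ + pₖ₋₂ and qₖ = aₖqₖ₋₁ + qₖ₋₂:
  k=0: a=7, p=7, q=1
  k=1: a=1, p=8, q=1
  k=2: a=3, p=31, q=4
  k=3: a=16, p=504, q=65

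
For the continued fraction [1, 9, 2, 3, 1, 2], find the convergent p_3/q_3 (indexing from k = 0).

Using pₖ = aₖpₖ₋₁ + pₖ₋₂, qₖ = aₖqₖ₋₁ + qₖ₋₂ (with p₋₁=1, p₋₂=0, q₋₁=0, q₋₂=1):
  k=0: a=1, p=1, q=1
  k=1: a=9, p=10, q=9
  k=2: a=2, p=21, q=19
  k=3: a=3, p=73, q=66

73/66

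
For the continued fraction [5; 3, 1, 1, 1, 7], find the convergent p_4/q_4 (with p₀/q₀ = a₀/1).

58/11

Using pₖ = aₖpₖ₋₁ + pₖ₋₂, qₖ = aₖqₖ₋₁ + qₖ₋₂ (with p₋₁=1, p₋₂=0, q₋₁=0, q₋₂=1):
  k=0: a=5, p=5, q=1
  k=1: a=3, p=16, q=3
  k=2: a=1, p=21, q=4
  k=3: a=1, p=37, q=7
  k=4: a=1, p=58, q=11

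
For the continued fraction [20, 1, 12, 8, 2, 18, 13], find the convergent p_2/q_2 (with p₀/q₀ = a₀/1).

Using pₖ = aₖpₖ₋₁ + pₖ₋₂, qₖ = aₖqₖ₋₁ + qₖ₋₂ (with p₋₁=1, p₋₂=0, q₋₁=0, q₋₂=1):
  k=0: a=20, p=20, q=1
  k=1: a=1, p=21, q=1
  k=2: a=12, p=272, q=13

272/13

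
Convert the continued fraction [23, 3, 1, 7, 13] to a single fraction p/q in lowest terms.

Using pₖ = aₖpₖ₋₁ + pₖ₋₂ and qₖ = aₖqₖ₋₁ + qₖ₋₂:
  k=0: a=23, p=23, q=1
  k=1: a=3, p=70, q=3
  k=2: a=1, p=93, q=4
  k=3: a=7, p=721, q=31
  k=4: a=13, p=9466, q=407

9466/407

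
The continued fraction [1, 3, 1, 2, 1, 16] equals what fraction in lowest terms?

Fold from the inside: start with 16/1.
  1 + 1/16 = 17/16
  2 + 16/17 = 50/17
  1 + 17/50 = 67/50
  3 + 50/67 = 251/67
  1 + 67/251 = 318/251

318/251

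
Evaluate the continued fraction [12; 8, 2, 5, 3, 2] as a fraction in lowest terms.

Fold from the inside: start with 2/1.
  3 + 1/2 = 7/2
  5 + 2/7 = 37/7
  2 + 7/37 = 81/37
  8 + 37/81 = 685/81
  12 + 81/685 = 8301/685

8301/685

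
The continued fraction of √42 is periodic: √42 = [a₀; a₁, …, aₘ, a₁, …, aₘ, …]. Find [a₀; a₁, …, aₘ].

[6; 2, 12]

a₀ = ⌊√42⌋ = 6.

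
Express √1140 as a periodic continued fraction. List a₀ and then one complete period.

[33; 1, 3, 4, 3, 1, 66]

a₀ = ⌊√1140⌋ = 33.
With m₀=0, d₀=1 and mₖ₊₁ = dₖaₖ − mₖ, dₖ₊₁ = (n − mₖ₊₁²)/dₖ, aₖ₊₁ = ⌊(a₀+mₖ₊₁)/dₖ₊₁⌋:
  k=1: m=33, d=51, a=1
  k=2: m=18, d=16, a=3
  k=3: m=30, d=15, a=4
  k=4: m=30, d=16, a=3
  k=5: m=18, d=51, a=1
  k=6: m=33, d=1, a=66
d=1 and a=2a₀=66 at k=6, so the next step gives (m, d) = (33, 51) again — its k=1 value — and the period has length 6.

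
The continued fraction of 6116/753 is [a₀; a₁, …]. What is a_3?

6116 = 8·753 + 92   →  a_0 = 8
753 = 8·92 + 17   →  a_1 = 8
92 = 5·17 + 7   →  a_2 = 5
17 = 2·7 + 3   →  a_3 = 2

2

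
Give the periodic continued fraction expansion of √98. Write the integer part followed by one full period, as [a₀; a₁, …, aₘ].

a₀ = ⌊√98⌋ = 9.
With m₀=0, d₀=1 and mₖ₊₁ = dₖaₖ − mₖ, dₖ₊₁ = (n − mₖ₊₁²)/dₖ, aₖ₊₁ = ⌊(a₀+mₖ₊₁)/dₖ₊₁⌋:
  k=1: m=9, d=17, a=1
  k=2: m=8, d=2, a=8
  k=3: m=8, d=17, a=1
  k=4: m=9, d=1, a=18
d=1 and a=2a₀=18 at k=4, so the next step gives (m, d) = (9, 17) again — its k=1 value — and the period has length 4.

[9; 1, 8, 1, 18]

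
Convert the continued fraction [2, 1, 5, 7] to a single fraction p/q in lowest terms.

Using pₖ = aₖpₖ₋₁ + pₖ₋₂ and qₖ = aₖqₖ₋₁ + qₖ₋₂:
  k=0: a=2, p=2, q=1
  k=1: a=1, p=3, q=1
  k=2: a=5, p=17, q=6
  k=3: a=7, p=122, q=43

122/43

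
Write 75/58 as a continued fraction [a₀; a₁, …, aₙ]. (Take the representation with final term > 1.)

[1; 3, 2, 2, 3]

75 = 1*58 + 17
58 = 3*17 + 7
17 = 2*7 + 3
7 = 2*3 + 1
3 = 3*1 + 0  (stop)
So 75/58 = [1; 3, 2, 2, 3].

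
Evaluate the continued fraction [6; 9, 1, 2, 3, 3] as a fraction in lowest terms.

1953/320

Fold from the inside: start with 3/1.
  3 + 1/3 = 10/3
  2 + 3/10 = 23/10
  1 + 10/23 = 33/23
  9 + 23/33 = 320/33
  6 + 33/320 = 1953/320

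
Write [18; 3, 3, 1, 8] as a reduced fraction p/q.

2087/114

Using pₖ = aₖpₖ₋₁ + pₖ₋₂ and qₖ = aₖqₖ₋₁ + qₖ₋₂:
  k=0: a=18, p=18, q=1
  k=1: a=3, p=55, q=3
  k=2: a=3, p=183, q=10
  k=3: a=1, p=238, q=13
  k=4: a=8, p=2087, q=114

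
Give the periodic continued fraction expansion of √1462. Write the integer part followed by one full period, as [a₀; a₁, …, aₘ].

a₀ = ⌊√1462⌋ = 38.

[38; 4, 4, 4, 76]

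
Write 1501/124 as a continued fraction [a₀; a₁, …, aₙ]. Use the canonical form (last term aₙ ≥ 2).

1501 = 12·124 + 13
124 = 9·13 + 7
13 = 1·7 + 6
7 = 1·6 + 1
6 = 6·1 + 0  (stop)
So 1501/124 = [12; 9, 1, 1, 6].

[12; 9, 1, 1, 6]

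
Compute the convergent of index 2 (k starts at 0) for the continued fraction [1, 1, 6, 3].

13/7

Using pₖ = aₖpₖ₋₁ + pₖ₋₂, qₖ = aₖqₖ₋₁ + qₖ₋₂ (with p₋₁=1, p₋₂=0, q₋₁=0, q₋₂=1):
  k=0: a=1, p=1, q=1
  k=1: a=1, p=2, q=1
  k=2: a=6, p=13, q=7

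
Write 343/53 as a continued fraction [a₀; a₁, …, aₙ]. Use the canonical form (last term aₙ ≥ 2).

[6; 2, 8, 3]

343 = 6*53 + 25
53 = 2*25 + 3
25 = 8*3 + 1
3 = 3*1 + 0  (stop)
So 343/53 = [6; 2, 8, 3].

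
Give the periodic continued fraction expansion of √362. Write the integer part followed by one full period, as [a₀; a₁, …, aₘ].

[19; 38]

a₀ = ⌊√362⌋ = 19.
With m₀=0, d₀=1 and mₖ₊₁ = dₖaₖ − mₖ, dₖ₊₁ = (n − mₖ₊₁²)/dₖ, aₖ₊₁ = ⌊(a₀+mₖ₊₁)/dₖ₊₁⌋:
  k=1: m=19, d=1, a=38
d=1 and a=2a₀=38 at k=1, so the next step gives (m, d) = (19, 1) again — its k=1 value — and the period has length 1.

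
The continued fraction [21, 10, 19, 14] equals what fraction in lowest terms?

56631/2684

Fold from the inside: start with 14/1.
  19 + 1/14 = 267/14
  10 + 14/267 = 2684/267
  21 + 267/2684 = 56631/2684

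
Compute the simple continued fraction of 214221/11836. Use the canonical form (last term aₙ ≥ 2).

[18; 10, 11, 15, 7]

214221 = 18·11836 + 1173
11836 = 10·1173 + 106
1173 = 11·106 + 7
106 = 15·7 + 1
7 = 7·1 + 0  (stop)
So 214221/11836 = [18; 10, 11, 15, 7].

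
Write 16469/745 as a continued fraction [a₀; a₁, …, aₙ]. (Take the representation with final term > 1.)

[22; 9, 2, 3, 11]

16469 = 22×745 + 79
745 = 9×79 + 34
79 = 2×34 + 11
34 = 3×11 + 1
11 = 11×1 + 0  (stop)
So 16469/745 = [22; 9, 2, 3, 11].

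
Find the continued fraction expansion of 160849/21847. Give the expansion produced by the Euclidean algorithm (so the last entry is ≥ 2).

160849 = 7×21847 + 7920
21847 = 2×7920 + 6007
7920 = 1×6007 + 1913
6007 = 3×1913 + 268
1913 = 7×268 + 37
268 = 7×37 + 9
37 = 4×9 + 1
9 = 9×1 + 0  (stop)
So 160849/21847 = [7; 2, 1, 3, 7, 7, 4, 9].

[7; 2, 1, 3, 7, 7, 4, 9]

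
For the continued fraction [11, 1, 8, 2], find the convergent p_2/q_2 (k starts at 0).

107/9

Using pₖ = aₖpₖ₋₁ + pₖ₋₂, qₖ = aₖqₖ₋₁ + qₖ₋₂ (with p₋₁=1, p₋₂=0, q₋₁=0, q₋₂=1):
  k=0: a=11, p=11, q=1
  k=1: a=1, p=12, q=1
  k=2: a=8, p=107, q=9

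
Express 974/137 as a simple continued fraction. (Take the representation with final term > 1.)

[7; 9, 7, 2]

974 = 7*137 + 15
137 = 9*15 + 2
15 = 7*2 + 1
2 = 2*1 + 0  (stop)
So 974/137 = [7; 9, 7, 2].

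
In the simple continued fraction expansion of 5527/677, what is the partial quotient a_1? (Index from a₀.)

6

5527 = 8·677 + 111   →  a_0 = 8
677 = 6·111 + 11   →  a_1 = 6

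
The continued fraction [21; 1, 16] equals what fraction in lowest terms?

373/17

Fold from the inside: start with 16/1.
  1 + 1/16 = 17/16
  21 + 16/17 = 373/17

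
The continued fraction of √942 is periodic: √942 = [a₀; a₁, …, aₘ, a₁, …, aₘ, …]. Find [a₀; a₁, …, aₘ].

[30; 1, 2, 4, 20, 4, 2, 1, 60]

a₀ = ⌊√942⌋ = 30.
With m₀=0, d₀=1 and mₖ₊₁ = dₖaₖ − mₖ, dₖ₊₁ = (n − mₖ₊₁²)/dₖ, aₖ₊₁ = ⌊(a₀+mₖ₊₁)/dₖ₊₁⌋:
  k=1: m=30, d=42, a=1
  k=2: m=12, d=19, a=2
  k=3: m=26, d=14, a=4
  k=4: m=30, d=3, a=20
  k=5: m=30, d=14, a=4
  k=6: m=26, d=19, a=2
  k=7: m=12, d=42, a=1
  k=8: m=30, d=1, a=60
d=1 and a=2a₀=60 at k=8, so the next step gives (m, d) = (30, 42) again — its k=1 value — and the period has length 8.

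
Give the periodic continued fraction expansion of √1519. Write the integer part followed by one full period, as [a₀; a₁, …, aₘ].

[38; 1, 37, 1, 76]

a₀ = ⌊√1519⌋ = 38.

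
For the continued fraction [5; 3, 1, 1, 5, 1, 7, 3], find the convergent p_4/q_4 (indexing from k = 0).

206/39

Using pₖ = aₖpₖ₋₁ + pₖ₋₂, qₖ = aₖqₖ₋₁ + qₖ₋₂ (with p₋₁=1, p₋₂=0, q₋₁=0, q₋₂=1):
  k=0: a=5, p=5, q=1
  k=1: a=3, p=16, q=3
  k=2: a=1, p=21, q=4
  k=3: a=1, p=37, q=7
  k=4: a=5, p=206, q=39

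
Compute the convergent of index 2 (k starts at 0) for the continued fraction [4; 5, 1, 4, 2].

25/6

Using pₖ = aₖpₖ₋₁ + pₖ₋₂, qₖ = aₖqₖ₋₁ + qₖ₋₂ (with p₋₁=1, p₋₂=0, q₋₁=0, q₋₂=1):
  k=0: a=4, p=4, q=1
  k=1: a=5, p=21, q=5
  k=2: a=1, p=25, q=6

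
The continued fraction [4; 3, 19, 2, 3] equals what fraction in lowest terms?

1796/415

Using pₖ = aₖpₖ₋₁ + pₖ₋₂ and qₖ = aₖqₖ₋₁ + qₖ₋₂:
  k=0: a=4, p=4, q=1
  k=1: a=3, p=13, q=3
  k=2: a=19, p=251, q=58
  k=3: a=2, p=515, q=119
  k=4: a=3, p=1796, q=415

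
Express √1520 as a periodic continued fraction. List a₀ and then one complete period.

a₀ = ⌊√1520⌋ = 38.

[38; 1, 76]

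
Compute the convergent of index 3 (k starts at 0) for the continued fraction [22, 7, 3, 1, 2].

Using pₖ = aₖpₖ₋₁ + pₖ₋₂, qₖ = aₖqₖ₋₁ + qₖ₋₂ (with p₋₁=1, p₋₂=0, q₋₁=0, q₋₂=1):
  k=0: a=22, p=22, q=1
  k=1: a=7, p=155, q=7
  k=2: a=3, p=487, q=22
  k=3: a=1, p=642, q=29

642/29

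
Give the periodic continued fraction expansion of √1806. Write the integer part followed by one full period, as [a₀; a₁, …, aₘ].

a₀ = ⌊√1806⌋ = 42.
With m₀=0, d₀=1 and mₖ₊₁ = dₖaₖ − mₖ, dₖ₊₁ = (n − mₖ₊₁²)/dₖ, aₖ₊₁ = ⌊(a₀+mₖ₊₁)/dₖ₊₁⌋:
  k=1: m=42, d=42, a=2
  k=2: m=42, d=1, a=84
d=1 and a=2a₀=84 at k=2, so the next step gives (m, d) = (42, 42) again — its k=1 value — and the period has length 2.

[42; 2, 84]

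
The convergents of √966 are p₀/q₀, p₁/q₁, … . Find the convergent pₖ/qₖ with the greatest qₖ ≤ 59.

777/25

√966 = [31; 12, 2, 2, 2, 12, 62, …] (period length 6).
Convergents:
  p_0/q_0 = 31/1
  p_1/q_1 = 373/12
  p_2/q_2 = 777/25
  p_3/q_3 = 1927/62
q_2 = 25 ≤ 59 < 62 = q_3, so the answer is 777/25.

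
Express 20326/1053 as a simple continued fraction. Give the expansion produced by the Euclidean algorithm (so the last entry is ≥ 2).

[19; 3, 3, 3, 10, 3]

20326 = 19*1053 + 319
1053 = 3*319 + 96
319 = 3*96 + 31
96 = 3*31 + 3
31 = 10*3 + 1
3 = 3*1 + 0  (stop)
So 20326/1053 = [19; 3, 3, 3, 10, 3].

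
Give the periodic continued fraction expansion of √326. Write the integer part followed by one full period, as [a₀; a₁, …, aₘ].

[18; 18, 36]

a₀ = ⌊√326⌋ = 18.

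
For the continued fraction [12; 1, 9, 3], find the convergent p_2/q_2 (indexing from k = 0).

129/10

Using pₖ = aₖpₖ₋₁ + pₖ₋₂, qₖ = aₖqₖ₋₁ + qₖ₋₂ (with p₋₁=1, p₋₂=0, q₋₁=0, q₋₂=1):
  k=0: a=12, p=12, q=1
  k=1: a=1, p=13, q=1
  k=2: a=9, p=129, q=10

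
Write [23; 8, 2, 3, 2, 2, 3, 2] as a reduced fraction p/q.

Using pₖ = aₖpₖ₋₁ + pₖ₋₂ and qₖ = aₖqₖ₋₁ + qₖ₋₂:
  k=0: a=23, p=23, q=1
  k=1: a=8, p=185, q=8
  k=2: a=2, p=393, q=17
  k=3: a=3, p=1364, q=59
  k=4: a=2, p=3121, q=135
  k=5: a=2, p=7606, q=329
  k=6: a=3, p=25939, q=1122
  k=7: a=2, p=59484, q=2573

59484/2573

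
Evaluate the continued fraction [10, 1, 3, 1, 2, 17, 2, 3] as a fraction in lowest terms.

Using pₖ = aₖpₖ₋₁ + pₖ₋₂ and qₖ = aₖqₖ₋₁ + qₖ₋₂:
  k=0: a=10, p=10, q=1
  k=1: a=1, p=11, q=1
  k=2: a=3, p=43, q=4
  k=3: a=1, p=54, q=5
  k=4: a=2, p=151, q=14
  k=5: a=17, p=2621, q=243
  k=6: a=2, p=5393, q=500
  k=7: a=3, p=18800, q=1743

18800/1743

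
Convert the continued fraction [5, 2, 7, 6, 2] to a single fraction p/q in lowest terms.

Using pₖ = aₖpₖ₋₁ + pₖ₋₂ and qₖ = aₖqₖ₋₁ + qₖ₋₂:
  k=0: a=5, p=5, q=1
  k=1: a=2, p=11, q=2
  k=2: a=7, p=82, q=15
  k=3: a=6, p=503, q=92
  k=4: a=2, p=1088, q=199

1088/199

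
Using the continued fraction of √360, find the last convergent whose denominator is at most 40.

721/38

√360 = [18; 1, 36, …] (period length 2).
Convergents:
  p_0/q_0 = 18/1
  p_1/q_1 = 19/1
  p_2/q_2 = 702/37
  p_3/q_3 = 721/38
  p_4/q_4 = 26658/1405
q_3 = 38 ≤ 40 < 1405 = q_4, so the answer is 721/38.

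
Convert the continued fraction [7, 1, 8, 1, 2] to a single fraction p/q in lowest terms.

229/29

Fold from the inside: start with 2/1.
  1 + 1/2 = 3/2
  8 + 2/3 = 26/3
  1 + 3/26 = 29/26
  7 + 26/29 = 229/29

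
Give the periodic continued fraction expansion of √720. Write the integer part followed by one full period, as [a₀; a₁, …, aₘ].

a₀ = ⌊√720⌋ = 26.
With m₀=0, d₀=1 and mₖ₊₁ = dₖaₖ − mₖ, dₖ₊₁ = (n − mₖ₊₁²)/dₖ, aₖ₊₁ = ⌊(a₀+mₖ₊₁)/dₖ₊₁⌋:
  k=1: m=26, d=44, a=1
  k=2: m=18, d=9, a=4
  k=3: m=18, d=44, a=1
  k=4: m=26, d=1, a=52
d=1 and a=2a₀=52 at k=4, so the next step gives (m, d) = (26, 44) again — its k=1 value — and the period has length 4.

[26; 1, 4, 1, 52]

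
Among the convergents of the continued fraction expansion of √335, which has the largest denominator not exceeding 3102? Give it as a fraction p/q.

21927/1198

√335 = [18; 3, 3, 3, 36, …] (period length 4).
Convergents:
  p_0/q_0 = 18/1
  p_1/q_1 = 55/3
  p_2/q_2 = 183/10
  p_3/q_3 = 604/33
  p_4/q_4 = 21927/1198
  p_5/q_5 = 66385/3627
q_4 = 1198 ≤ 3102 < 3627 = q_5, so the answer is 21927/1198.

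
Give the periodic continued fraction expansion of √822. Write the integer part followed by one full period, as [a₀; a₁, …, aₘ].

a₀ = ⌊√822⌋ = 28.

[28; 1, 2, 28, 2, 1, 56]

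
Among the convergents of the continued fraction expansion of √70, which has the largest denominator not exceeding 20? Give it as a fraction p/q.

92/11

√70 = [8; 2, 1, 2, 1, 2, 16, …] (period length 6).
Convergents:
  p_0/q_0 = 8/1
  p_1/q_1 = 17/2
  p_2/q_2 = 25/3
  p_3/q_3 = 67/8
  p_4/q_4 = 92/11
  p_5/q_5 = 251/30
q_4 = 11 ≤ 20 < 30 = q_5, so the answer is 92/11.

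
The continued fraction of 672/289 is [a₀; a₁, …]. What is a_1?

672 = 2·289 + 94   →  a_0 = 2
289 = 3·94 + 7   →  a_1 = 3

3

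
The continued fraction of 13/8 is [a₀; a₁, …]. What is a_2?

1

13 = 1·8 + 5   →  a_0 = 1
8 = 1·5 + 3   →  a_1 = 1
5 = 1·3 + 2   →  a_2 = 1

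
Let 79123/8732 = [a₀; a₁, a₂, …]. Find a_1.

16

79123 = 9·8732 + 535   →  a_0 = 9
8732 = 16·535 + 172   →  a_1 = 16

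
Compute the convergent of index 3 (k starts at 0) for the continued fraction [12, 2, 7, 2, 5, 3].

399/32

Using pₖ = aₖpₖ₋₁ + pₖ₋₂, qₖ = aₖqₖ₋₁ + qₖ₋₂ (with p₋₁=1, p₋₂=0, q₋₁=0, q₋₂=1):
  k=0: a=12, p=12, q=1
  k=1: a=2, p=25, q=2
  k=2: a=7, p=187, q=15
  k=3: a=2, p=399, q=32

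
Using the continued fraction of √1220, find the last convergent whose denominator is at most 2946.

√1220 = [34; 1, 12, 1, 68, …] (period length 4).
Convergents:
  p_0/q_0 = 34/1
  p_1/q_1 = 35/1
  p_2/q_2 = 454/13
  p_3/q_3 = 489/14
  p_4/q_4 = 33706/965
  p_5/q_5 = 34195/979
  p_6/q_6 = 444046/12713
q_5 = 979 ≤ 2946 < 12713 = q_6, so the answer is 34195/979.

34195/979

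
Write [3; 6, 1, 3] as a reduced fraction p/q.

85/27

Using pₖ = aₖpₖ₋₁ + pₖ₋₂ and qₖ = aₖqₖ₋₁ + qₖ₋₂:
  k=0: a=3, p=3, q=1
  k=1: a=6, p=19, q=6
  k=2: a=1, p=22, q=7
  k=3: a=3, p=85, q=27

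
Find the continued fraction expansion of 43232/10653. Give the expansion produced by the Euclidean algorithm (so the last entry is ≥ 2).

43232 = 4·10653 + 620
10653 = 17·620 + 113
620 = 5·113 + 55
113 = 2·55 + 3
55 = 18·3 + 1
3 = 3·1 + 0  (stop)
So 43232/10653 = [4; 17, 5, 2, 18, 3].

[4; 17, 5, 2, 18, 3]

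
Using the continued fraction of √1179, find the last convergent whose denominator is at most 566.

√1179 = [34; 2, 1, 33, 1, 2, 68, …] (period length 6).
Convergents:
  p_0/q_0 = 34/1
  p_1/q_1 = 69/2
  p_2/q_2 = 103/3
  p_3/q_3 = 3468/101
  p_4/q_4 = 3571/104
  p_5/q_5 = 10610/309
  p_6/q_6 = 725051/21116
q_5 = 309 ≤ 566 < 21116 = q_6, so the answer is 10610/309.

10610/309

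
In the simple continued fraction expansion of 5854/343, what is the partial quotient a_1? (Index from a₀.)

5854 = 17·343 + 23   →  a_0 = 17
343 = 14·23 + 21   →  a_1 = 14

14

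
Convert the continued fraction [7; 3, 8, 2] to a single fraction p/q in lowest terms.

Using pₖ = aₖpₖ₋₁ + pₖ₋₂ and qₖ = aₖqₖ₋₁ + qₖ₋₂:
  k=0: a=7, p=7, q=1
  k=1: a=3, p=22, q=3
  k=2: a=8, p=183, q=25
  k=3: a=2, p=388, q=53

388/53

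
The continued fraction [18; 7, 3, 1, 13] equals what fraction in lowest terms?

7237/399

Fold from the inside: start with 13/1.
  1 + 1/13 = 14/13
  3 + 13/14 = 55/14
  7 + 14/55 = 399/55
  18 + 55/399 = 7237/399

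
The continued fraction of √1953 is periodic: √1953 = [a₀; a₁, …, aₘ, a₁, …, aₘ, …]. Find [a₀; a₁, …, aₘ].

[44; 5, 5, 3, 12, 3, 5, 5, 88]

a₀ = ⌊√1953⌋ = 44.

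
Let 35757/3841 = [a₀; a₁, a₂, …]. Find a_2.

35757 = 9·3841 + 1188   →  a_0 = 9
3841 = 3·1188 + 277   →  a_1 = 3
1188 = 4·277 + 80   →  a_2 = 4

4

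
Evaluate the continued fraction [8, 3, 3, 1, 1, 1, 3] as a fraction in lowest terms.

1088/131

Fold from the inside: start with 3/1.
  1 + 1/3 = 4/3
  1 + 3/4 = 7/4
  1 + 4/7 = 11/7
  3 + 7/11 = 40/11
  3 + 11/40 = 131/40
  8 + 40/131 = 1088/131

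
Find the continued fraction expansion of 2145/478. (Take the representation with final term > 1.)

[4; 2, 19, 2, 2, 2]

2145 = 4*478 + 233
478 = 2*233 + 12
233 = 19*12 + 5
12 = 2*5 + 2
5 = 2*2 + 1
2 = 2*1 + 0  (stop)
So 2145/478 = [4; 2, 19, 2, 2, 2].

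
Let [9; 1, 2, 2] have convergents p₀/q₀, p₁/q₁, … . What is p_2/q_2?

29/3

Using pₖ = aₖpₖ₋₁ + pₖ₋₂, qₖ = aₖqₖ₋₁ + qₖ₋₂ (with p₋₁=1, p₋₂=0, q₋₁=0, q₋₂=1):
  k=0: a=9, p=9, q=1
  k=1: a=1, p=10, q=1
  k=2: a=2, p=29, q=3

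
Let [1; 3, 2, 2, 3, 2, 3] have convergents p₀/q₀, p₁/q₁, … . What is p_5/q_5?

172/133

Using pₖ = aₖpₖ₋₁ + pₖ₋₂, qₖ = aₖqₖ₋₁ + qₖ₋₂ (with p₋₁=1, p₋₂=0, q₋₁=0, q₋₂=1):
  k=0: a=1, p=1, q=1
  k=1: a=3, p=4, q=3
  k=2: a=2, p=9, q=7
  k=3: a=2, p=22, q=17
  k=4: a=3, p=75, q=58
  k=5: a=2, p=172, q=133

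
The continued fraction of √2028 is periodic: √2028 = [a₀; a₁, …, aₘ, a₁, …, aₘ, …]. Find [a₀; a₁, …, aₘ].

a₀ = ⌊√2028⌋ = 45.

[45; 30, 90]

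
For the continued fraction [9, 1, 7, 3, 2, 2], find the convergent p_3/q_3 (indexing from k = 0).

Using pₖ = aₖpₖ₋₁ + pₖ₋₂, qₖ = aₖqₖ₋₁ + qₖ₋₂ (with p₋₁=1, p₋₂=0, q₋₁=0, q₋₂=1):
  k=0: a=9, p=9, q=1
  k=1: a=1, p=10, q=1
  k=2: a=7, p=79, q=8
  k=3: a=3, p=247, q=25

247/25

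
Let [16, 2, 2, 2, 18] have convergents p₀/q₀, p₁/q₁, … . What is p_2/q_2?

82/5

Using pₖ = aₖpₖ₋₁ + pₖ₋₂, qₖ = aₖqₖ₋₁ + qₖ₋₂ (with p₋₁=1, p₋₂=0, q₋₁=0, q₋₂=1):
  k=0: a=16, p=16, q=1
  k=1: a=2, p=33, q=2
  k=2: a=2, p=82, q=5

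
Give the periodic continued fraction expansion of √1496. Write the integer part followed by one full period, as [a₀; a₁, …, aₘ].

[38; 1, 2, 9, 2, 1, 76]

a₀ = ⌊√1496⌋ = 38.
With m₀=0, d₀=1 and mₖ₊₁ = dₖaₖ − mₖ, dₖ₊₁ = (n − mₖ₊₁²)/dₖ, aₖ₊₁ = ⌊(a₀+mₖ₊₁)/dₖ₊₁⌋:
  k=1: m=38, d=52, a=1
  k=2: m=14, d=25, a=2
  k=3: m=36, d=8, a=9
  k=4: m=36, d=25, a=2
  k=5: m=14, d=52, a=1
  k=6: m=38, d=1, a=76
d=1 and a=2a₀=76 at k=6, so the next step gives (m, d) = (38, 52) again — its k=1 value — and the period has length 6.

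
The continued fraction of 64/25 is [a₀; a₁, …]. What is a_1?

64 = 2·25 + 14   →  a_0 = 2
25 = 1·14 + 11   →  a_1 = 1

1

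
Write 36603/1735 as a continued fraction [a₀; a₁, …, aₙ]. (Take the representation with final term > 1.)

36603 = 21·1735 + 168
1735 = 10·168 + 55
168 = 3·55 + 3
55 = 18·3 + 1
3 = 3·1 + 0  (stop)
So 36603/1735 = [21; 10, 3, 18, 3].

[21; 10, 3, 18, 3]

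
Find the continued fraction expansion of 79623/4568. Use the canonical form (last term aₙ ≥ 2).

[17; 2, 3, 9, 1, 3, 16]

79623 = 17×4568 + 1967
4568 = 2×1967 + 634
1967 = 3×634 + 65
634 = 9×65 + 49
65 = 1×49 + 16
49 = 3×16 + 1
16 = 16×1 + 0  (stop)
So 79623/4568 = [17; 2, 3, 9, 1, 3, 16].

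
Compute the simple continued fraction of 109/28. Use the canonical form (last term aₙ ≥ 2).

[3; 1, 8, 3]

109 = 3*28 + 25
28 = 1*25 + 3
25 = 8*3 + 1
3 = 3*1 + 0  (stop)
So 109/28 = [3; 1, 8, 3].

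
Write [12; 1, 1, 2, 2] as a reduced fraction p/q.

Fold from the inside: start with 2/1.
  2 + 1/2 = 5/2
  1 + 2/5 = 7/5
  1 + 5/7 = 12/7
  12 + 7/12 = 151/12

151/12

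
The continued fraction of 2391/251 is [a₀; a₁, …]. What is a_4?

2391 = 9·251 + 132   →  a_0 = 9
251 = 1·132 + 119   →  a_1 = 1
132 = 1·119 + 13   →  a_2 = 1
119 = 9·13 + 2   →  a_3 = 9
13 = 6·2 + 1   →  a_4 = 6

6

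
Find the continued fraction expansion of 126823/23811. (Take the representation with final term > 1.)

[5; 3, 15, 3, 9, 18]

126823 = 5·23811 + 7768
23811 = 3·7768 + 507
7768 = 15·507 + 163
507 = 3·163 + 18
163 = 9·18 + 1
18 = 18·1 + 0  (stop)
So 126823/23811 = [5; 3, 15, 3, 9, 18].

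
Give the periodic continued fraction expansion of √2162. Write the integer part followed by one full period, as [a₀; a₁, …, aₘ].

a₀ = ⌊√2162⌋ = 46.
With m₀=0, d₀=1 and mₖ₊₁ = dₖaₖ − mₖ, dₖ₊₁ = (n − mₖ₊₁²)/dₖ, aₖ₊₁ = ⌊(a₀+mₖ₊₁)/dₖ₊₁⌋:
  k=1: m=46, d=46, a=2
  k=2: m=46, d=1, a=92
d=1 and a=2a₀=92 at k=2, so the next step gives (m, d) = (46, 46) again — its k=1 value — and the period has length 2.

[46; 2, 92]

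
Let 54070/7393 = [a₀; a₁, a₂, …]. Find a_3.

54070 = 7·7393 + 2319   →  a_0 = 7
7393 = 3·2319 + 436   →  a_1 = 3
2319 = 5·436 + 139   →  a_2 = 5
436 = 3·139 + 19   →  a_3 = 3

3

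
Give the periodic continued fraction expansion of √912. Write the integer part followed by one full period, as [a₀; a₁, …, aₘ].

a₀ = ⌊√912⌋ = 30.
With m₀=0, d₀=1 and mₖ₊₁ = dₖaₖ − mₖ, dₖ₊₁ = (n − mₖ₊₁²)/dₖ, aₖ₊₁ = ⌊(a₀+mₖ₊₁)/dₖ₊₁⌋:
  k=1: m=30, d=12, a=5
  k=2: m=30, d=1, a=60
d=1 and a=2a₀=60 at k=2, so the next step gives (m, d) = (30, 12) again — its k=1 value — and the period has length 2.

[30; 5, 60]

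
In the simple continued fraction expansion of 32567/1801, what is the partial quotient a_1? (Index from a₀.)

32567 = 18·1801 + 149   →  a_0 = 18
1801 = 12·149 + 13   →  a_1 = 12

12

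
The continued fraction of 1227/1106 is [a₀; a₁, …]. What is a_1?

1227 = 1·1106 + 121   →  a_0 = 1
1106 = 9·121 + 17   →  a_1 = 9

9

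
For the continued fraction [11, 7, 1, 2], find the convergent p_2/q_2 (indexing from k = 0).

89/8

Using pₖ = aₖpₖ₋₁ + pₖ₋₂, qₖ = aₖqₖ₋₁ + qₖ₋₂ (with p₋₁=1, p₋₂=0, q₋₁=0, q₋₂=1):
  k=0: a=11, p=11, q=1
  k=1: a=7, p=78, q=7
  k=2: a=1, p=89, q=8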